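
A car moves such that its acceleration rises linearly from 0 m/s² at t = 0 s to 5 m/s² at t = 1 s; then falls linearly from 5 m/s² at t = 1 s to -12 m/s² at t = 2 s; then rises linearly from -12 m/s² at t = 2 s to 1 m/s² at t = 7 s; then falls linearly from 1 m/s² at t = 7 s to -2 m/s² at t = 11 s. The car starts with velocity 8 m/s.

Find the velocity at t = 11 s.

-22.5 m/s

Δv equals the area under the a-t graph; then v = v₀ + Δv.
0–1 s: ½(0 + 5)(1) = 2.5 m/s
1–2 s: ½(5 + -12)(1) = -3.5 m/s
2–7 s: ½(-12 + 1)(5) = -27.5 m/s
7–11 s: ½(1 + -2)(4) = -2 m/s
Δv = -30.5 m/s, so v(11) = 8 + (-30.5) = -22.5 m/s.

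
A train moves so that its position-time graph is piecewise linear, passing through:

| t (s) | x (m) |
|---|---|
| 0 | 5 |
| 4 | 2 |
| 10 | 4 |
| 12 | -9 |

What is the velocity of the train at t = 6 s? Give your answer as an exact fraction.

Velocity is the slope of the x-t graph on 4–10 s: (4 − 2)/(10 − 4) = 1/3 m/s.

1/3 m/s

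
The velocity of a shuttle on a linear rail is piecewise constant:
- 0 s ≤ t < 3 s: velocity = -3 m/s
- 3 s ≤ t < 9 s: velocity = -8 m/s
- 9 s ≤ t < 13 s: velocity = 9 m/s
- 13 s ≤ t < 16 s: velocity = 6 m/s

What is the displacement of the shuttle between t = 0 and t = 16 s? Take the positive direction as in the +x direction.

Net displacement equals the area under the velocity-time graph (areas below the axis count negative).
0–3 s: -3 × 3 = -9 m
3–9 s: -8 × 6 = -48 m
9–13 s: 9 × 4 = 36 m
13–16 s: 6 × 3 = 18 m
Net displacement = -3 m

-3 m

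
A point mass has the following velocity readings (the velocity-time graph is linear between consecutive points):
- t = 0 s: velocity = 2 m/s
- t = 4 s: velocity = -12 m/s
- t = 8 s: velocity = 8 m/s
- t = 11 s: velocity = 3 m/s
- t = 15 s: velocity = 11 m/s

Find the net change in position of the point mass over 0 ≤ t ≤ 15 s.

Net displacement equals the area under the velocity-time graph (areas below the axis count negative).
0–4 s: ½(2 + -12)(4) = -20 m
4–8 s: ½(-12 + 8)(4) = -8 m
8–11 s: ½(8 + 3)(3) = 16.5 m
11–15 s: ½(3 + 11)(4) = 28 m
Net displacement = 16.5 m

16.5 m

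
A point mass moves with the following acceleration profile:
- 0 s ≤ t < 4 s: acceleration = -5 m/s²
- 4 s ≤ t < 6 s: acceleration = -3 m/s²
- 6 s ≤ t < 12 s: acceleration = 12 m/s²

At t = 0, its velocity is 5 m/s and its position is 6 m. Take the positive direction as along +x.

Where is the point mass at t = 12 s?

40 m

On each constant-a segment, Δv = aΔt and Δx = v₀Δt + ½aΔt²; chain segment to segment.
0–4 s: v starts 5 m/s; Δx = 5·4 + ½·-5·4² = -20 m; v ends -15 m/s.
4–6 s: v starts -15 m/s; Δx = -15·2 + ½·-3·2² = -36 m; v ends -21 m/s.
6–12 s: v starts -21 m/s; Δx = -21·6 + ½·12·6² = 90 m; v ends 51 m/s.
x(12) = 6 + Σ Δx = 40 m.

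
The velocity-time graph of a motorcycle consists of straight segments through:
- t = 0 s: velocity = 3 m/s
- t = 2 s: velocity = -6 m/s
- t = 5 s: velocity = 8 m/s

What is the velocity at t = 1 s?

On 0–2 s the graph is linear from 3 to -6 m/s: v(1) = 3 + (-6 − 3)·(1 − 0)/(2 − 0) = -1.5 m/s.

-1.5 m/s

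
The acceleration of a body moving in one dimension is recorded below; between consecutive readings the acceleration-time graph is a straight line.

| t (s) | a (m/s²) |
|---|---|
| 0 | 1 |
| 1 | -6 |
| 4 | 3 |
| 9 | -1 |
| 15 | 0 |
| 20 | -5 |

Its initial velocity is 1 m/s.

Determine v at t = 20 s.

Δv equals the area under the a-t graph; then v = v₀ + Δv.
0–1 s: ½(1 + -6)(1) = -2.5 m/s
1–4 s: ½(-6 + 3)(3) = -4.5 m/s
4–9 s: ½(3 + -1)(5) = 5 m/s
9–15 s: ½(-1 + 0)(6) = -3 m/s
15–20 s: ½(0 + -5)(5) = -12.5 m/s
Δv = -17.5 m/s, so v(20) = 1 + (-17.5) = -16.5 m/s.

-16.5 m/s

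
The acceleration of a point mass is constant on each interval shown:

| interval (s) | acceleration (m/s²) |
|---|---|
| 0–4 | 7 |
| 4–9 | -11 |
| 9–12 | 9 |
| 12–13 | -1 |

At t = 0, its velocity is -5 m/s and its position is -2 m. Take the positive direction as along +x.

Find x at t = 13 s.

-49.5 m

On each constant-a segment, Δv = aΔt and Δx = v₀Δt + ½aΔt²; chain segment to segment.
0–4 s: v starts -5 m/s; Δx = -5·4 + ½·7·4² = 36 m; v ends 23 m/s.
4–9 s: v starts 23 m/s; Δx = 23·5 + ½·-11·5² = -22.5 m; v ends -32 m/s.
9–12 s: v starts -32 m/s; Δx = -32·3 + ½·9·3² = -55.5 m; v ends -5 m/s.
12–13 s: v starts -5 m/s; Δx = -5·1 + ½·-1·1² = -5.5 m; v ends -6 m/s.
x(13) = -2 + Σ Δx = -49.5 m.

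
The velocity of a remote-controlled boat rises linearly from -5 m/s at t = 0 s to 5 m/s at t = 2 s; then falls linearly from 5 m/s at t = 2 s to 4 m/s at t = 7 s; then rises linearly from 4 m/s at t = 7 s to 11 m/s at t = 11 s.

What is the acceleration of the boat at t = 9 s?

Acceleration is the slope of the v-t graph on 7–11 s: (11 − 4)/(11 − 7) = 1.75 m/s².

1.75 m/s²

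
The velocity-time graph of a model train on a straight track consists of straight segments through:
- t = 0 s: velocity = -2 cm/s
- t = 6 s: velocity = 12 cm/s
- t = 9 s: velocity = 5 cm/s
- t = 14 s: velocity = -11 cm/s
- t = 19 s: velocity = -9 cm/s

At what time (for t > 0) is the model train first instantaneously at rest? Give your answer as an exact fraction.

t = 6/7 s

v changes sign on 0–6 s (from -2 to 12); the graph is linear there, so v = 0 at t = 0 + (2)·(6 − 0)/(12 − -2) = 6/7 s.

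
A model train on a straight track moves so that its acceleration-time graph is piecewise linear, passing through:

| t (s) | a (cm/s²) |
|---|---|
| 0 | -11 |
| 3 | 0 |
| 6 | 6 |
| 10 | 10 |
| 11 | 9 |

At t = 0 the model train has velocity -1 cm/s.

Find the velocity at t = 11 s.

33 cm/s

Δv equals the area under the a-t graph; then v = v₀ + Δv.
0–3 s: ½(-11 + 0)(3) = -16.5 cm/s
3–6 s: ½(0 + 6)(3) = 9 cm/s
6–10 s: ½(6 + 10)(4) = 32 cm/s
10–11 s: ½(10 + 9)(1) = 9.5 cm/s
Δv = 34 cm/s, so v(11) = -1 + (34) = 33 cm/s.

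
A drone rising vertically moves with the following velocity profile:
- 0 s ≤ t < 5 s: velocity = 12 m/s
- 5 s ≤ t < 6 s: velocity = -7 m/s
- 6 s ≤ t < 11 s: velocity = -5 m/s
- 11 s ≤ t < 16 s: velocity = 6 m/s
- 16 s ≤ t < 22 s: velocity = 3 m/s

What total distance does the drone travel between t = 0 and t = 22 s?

Total distance travelled is ∫|v| dt — sum the magnitudes of each area piece.
0–5 s: |12| × 5 = 60 m
5–6 s: |-7| × 1 = 7 m
6–11 s: |-5| × 5 = 25 m
11–16 s: |6| × 5 = 30 m
16–22 s: |3| × 6 = 18 m
Total distance = 140 m

140 m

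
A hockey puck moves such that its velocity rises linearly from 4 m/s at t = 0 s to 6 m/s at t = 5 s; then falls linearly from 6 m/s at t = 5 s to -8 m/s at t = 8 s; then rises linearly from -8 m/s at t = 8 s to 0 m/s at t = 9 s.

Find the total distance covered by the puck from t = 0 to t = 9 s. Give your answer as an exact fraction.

278/7 m

Distance (not displacement) is the total path length: add the absolute areas under v-t.
0–5 s: |½(4 + 6)(5)| = 25 m
5–8 s: v = 0 at t = 44/7 s; triangle areas 27/7 + 48/7 = 75/7 m
8–9 s: |½(-8 + 0)(1)| = 4 m
Total distance = 278/7 m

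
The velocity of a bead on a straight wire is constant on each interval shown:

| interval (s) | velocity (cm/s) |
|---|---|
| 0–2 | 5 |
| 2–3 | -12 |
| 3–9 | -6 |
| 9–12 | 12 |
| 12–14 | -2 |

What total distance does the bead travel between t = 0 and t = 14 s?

98 cm

Distance (not displacement) is the total path length: add the absolute areas under v-t.
0–2 s: |5| × 2 = 10 cm
2–3 s: |-12| × 1 = 12 cm
3–9 s: |-6| × 6 = 36 cm
9–12 s: |12| × 3 = 36 cm
12–14 s: |-2| × 2 = 4 cm
Total distance = 98 cm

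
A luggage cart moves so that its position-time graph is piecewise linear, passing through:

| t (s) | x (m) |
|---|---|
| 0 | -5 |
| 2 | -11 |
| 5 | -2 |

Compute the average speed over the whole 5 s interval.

Average speed = (total path length)/(elapsed time); on a piecewise-linear x-t graph the path length is Σ|Δx|.
0–2 s: |Δx| = |-11 − -5| = 6 m
2–5 s: |Δx| = |-2 − -11| = 9 m
Total path = 15 m; average speed = 15/5 = 3 m/s.

3 m/s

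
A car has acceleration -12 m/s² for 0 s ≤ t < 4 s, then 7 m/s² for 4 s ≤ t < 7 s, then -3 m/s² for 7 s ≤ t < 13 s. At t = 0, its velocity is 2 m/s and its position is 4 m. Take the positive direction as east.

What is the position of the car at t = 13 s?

On each constant-a segment, Δv = aΔt and Δx = v₀Δt + ½aΔt²; chain segment to segment.
0–4 s: v starts 2 m/s; Δx = 2·4 + ½·-12·4² = -88 m; v ends -46 m/s.
4–7 s: v starts -46 m/s; Δx = -46·3 + ½·7·3² = -106.5 m; v ends -25 m/s.
7–13 s: v starts -25 m/s; Δx = -25·6 + ½·-3·6² = -204 m; v ends -43 m/s.
x(13) = 4 + Σ Δx = -394.5 m.

-394.5 m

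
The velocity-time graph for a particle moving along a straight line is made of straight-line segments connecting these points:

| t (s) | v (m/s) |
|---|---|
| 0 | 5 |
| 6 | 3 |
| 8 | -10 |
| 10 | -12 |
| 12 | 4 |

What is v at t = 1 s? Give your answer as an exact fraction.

On 0–6 s the graph is linear from 5 to 3 m/s: v(1) = 5 + (3 − 5)·(1 − 0)/(6 − 0) = 14/3 m/s.

14/3 m/s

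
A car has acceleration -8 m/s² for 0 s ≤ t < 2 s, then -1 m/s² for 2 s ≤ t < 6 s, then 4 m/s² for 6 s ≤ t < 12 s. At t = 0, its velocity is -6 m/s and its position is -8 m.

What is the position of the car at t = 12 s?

On each constant-a segment, Δv = aΔt and Δx = v₀Δt + ½aΔt²; chain segment to segment.
0–2 s: v starts -6 m/s; Δx = -6·2 + ½·-8·2² = -28 m; v ends -22 m/s.
2–6 s: v starts -22 m/s; Δx = -22·4 + ½·-1·4² = -96 m; v ends -26 m/s.
6–12 s: v starts -26 m/s; Δx = -26·6 + ½·4·6² = -84 m; v ends -2 m/s.
x(12) = -8 + Σ Δx = -216 m.

-216 m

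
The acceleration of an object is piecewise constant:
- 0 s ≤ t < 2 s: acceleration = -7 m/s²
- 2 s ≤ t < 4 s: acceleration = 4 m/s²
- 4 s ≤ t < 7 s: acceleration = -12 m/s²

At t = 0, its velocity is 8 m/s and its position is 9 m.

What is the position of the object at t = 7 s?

On each constant-a segment, Δv = aΔt and Δx = v₀Δt + ½aΔt²; chain segment to segment.
0–2 s: v starts 8 m/s; Δx = 8·2 + ½·-7·2² = 2 m; v ends -6 m/s.
2–4 s: v starts -6 m/s; Δx = -6·2 + ½·4·2² = -4 m; v ends 2 m/s.
4–7 s: v starts 2 m/s; Δx = 2·3 + ½·-12·3² = -48 m; v ends -34 m/s.
x(7) = 9 + Σ Δx = -41 m.

-41 m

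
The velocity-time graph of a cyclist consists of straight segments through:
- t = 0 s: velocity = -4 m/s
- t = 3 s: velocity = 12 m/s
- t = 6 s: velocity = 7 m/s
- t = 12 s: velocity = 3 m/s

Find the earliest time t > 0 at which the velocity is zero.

v changes sign on 0–3 s (from -4 to 12); the graph is linear there, so v = 0 at t = 0 + (4)·(3 − 0)/(12 − -4) = 0.75 s.

t = 0.75 s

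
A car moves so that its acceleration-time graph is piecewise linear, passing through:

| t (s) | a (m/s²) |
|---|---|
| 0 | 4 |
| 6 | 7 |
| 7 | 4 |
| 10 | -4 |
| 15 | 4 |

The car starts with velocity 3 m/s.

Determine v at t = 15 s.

41.5 m/s

Δv equals the area under the a-t graph; then v = v₀ + Δv.
0–6 s: ½(4 + 7)(6) = 33 m/s
6–7 s: ½(7 + 4)(1) = 5.5 m/s
7–10 s: ½(4 + -4)(3) = 0 m/s
10–15 s: ½(-4 + 4)(5) = 0 m/s
Δv = 38.5 m/s, so v(15) = 3 + (38.5) = 41.5 m/s.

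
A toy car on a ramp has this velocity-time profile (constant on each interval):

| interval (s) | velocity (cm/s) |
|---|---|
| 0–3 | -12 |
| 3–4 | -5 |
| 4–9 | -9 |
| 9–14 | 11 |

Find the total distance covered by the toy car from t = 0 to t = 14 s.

141 cm

Total distance travelled is ∫|v| dt — sum the magnitudes of each area piece.
0–3 s: |-12| × 3 = 36 cm
3–4 s: |-5| × 1 = 5 cm
4–9 s: |-9| × 5 = 45 cm
9–14 s: |11| × 5 = 55 cm
Total distance = 141 cm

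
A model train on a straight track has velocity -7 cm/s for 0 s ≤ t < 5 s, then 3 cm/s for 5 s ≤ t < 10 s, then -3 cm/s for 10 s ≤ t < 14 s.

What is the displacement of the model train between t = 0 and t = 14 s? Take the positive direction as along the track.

Displacement is the signed area under the v-t curve.
0–5 s: -7 × 5 = -35 cm
5–10 s: 3 × 5 = 15 cm
10–14 s: -3 × 4 = -12 cm
Net displacement = -32 cm

-32 cm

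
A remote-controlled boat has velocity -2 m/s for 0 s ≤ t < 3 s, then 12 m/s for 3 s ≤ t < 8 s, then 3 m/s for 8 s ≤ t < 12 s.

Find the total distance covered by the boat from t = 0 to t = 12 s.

78 m

Distance (not displacement) is the total path length: add the absolute areas under v-t.
0–3 s: |-2| × 3 = 6 m
3–8 s: |12| × 5 = 60 m
8–12 s: |3| × 4 = 12 m
Total distance = 78 m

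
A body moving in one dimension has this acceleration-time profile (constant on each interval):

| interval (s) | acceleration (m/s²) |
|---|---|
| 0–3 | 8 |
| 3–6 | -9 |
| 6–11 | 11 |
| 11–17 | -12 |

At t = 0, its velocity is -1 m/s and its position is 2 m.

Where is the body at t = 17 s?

271 m

On each constant-a segment, Δv = aΔt and Δx = v₀Δt + ½aΔt²; chain segment to segment.
0–3 s: v starts -1 m/s; Δx = -1·3 + ½·8·3² = 33 m; v ends 23 m/s.
3–6 s: v starts 23 m/s; Δx = 23·3 + ½·-9·3² = 28.5 m; v ends -4 m/s.
6–11 s: v starts -4 m/s; Δx = -4·5 + ½·11·5² = 117.5 m; v ends 51 m/s.
11–17 s: v starts 51 m/s; Δx = 51·6 + ½·-12·6² = 90 m; v ends -21 m/s.
x(17) = 2 + Σ Δx = 271 m.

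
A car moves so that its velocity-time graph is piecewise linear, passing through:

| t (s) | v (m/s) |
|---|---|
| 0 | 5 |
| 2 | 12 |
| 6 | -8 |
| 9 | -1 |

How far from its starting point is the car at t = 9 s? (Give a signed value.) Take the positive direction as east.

11.5 m

Displacement is the signed area under the v-t curve.
0–2 s: ½(5 + 12)(2) = 17 m
2–6 s: ½(12 + -8)(4) = 8 m
6–9 s: ½(-8 + -1)(3) = -13.5 m
Net displacement = 11.5 m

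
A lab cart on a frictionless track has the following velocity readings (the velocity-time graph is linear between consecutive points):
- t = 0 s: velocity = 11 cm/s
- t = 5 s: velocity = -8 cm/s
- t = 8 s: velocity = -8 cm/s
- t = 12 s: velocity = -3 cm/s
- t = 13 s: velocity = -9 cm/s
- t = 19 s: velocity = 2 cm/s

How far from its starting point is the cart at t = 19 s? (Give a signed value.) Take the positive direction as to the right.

-65.5 cm

Net displacement equals the area under the velocity-time graph (areas below the axis count negative).
0–5 s: ½(11 + -8)(5) = 7.5 cm
5–8 s: -8 × 3 = -24 cm
8–12 s: ½(-8 + -3)(4) = -22 cm
12–13 s: ½(-3 + -9)(1) = -6 cm
13–19 s: ½(-9 + 2)(6) = -21 cm
Net displacement = -65.5 cm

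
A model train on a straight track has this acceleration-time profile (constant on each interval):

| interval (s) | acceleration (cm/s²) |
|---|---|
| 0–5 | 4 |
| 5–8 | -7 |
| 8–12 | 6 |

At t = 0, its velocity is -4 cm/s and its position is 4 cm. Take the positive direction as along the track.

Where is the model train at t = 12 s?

On each constant-a segment, Δv = aΔt and Δx = v₀Δt + ½aΔt²; chain segment to segment.
0–5 s: v starts -4 cm/s; Δx = -4·5 + ½·4·5² = 30 cm; v ends 16 cm/s.
5–8 s: v starts 16 cm/s; Δx = 16·3 + ½·-7·3² = 16.5 cm; v ends -5 cm/s.
8–12 s: v starts -5 cm/s; Δx = -5·4 + ½·6·4² = 28 cm; v ends 19 cm/s.
x(12) = 4 + Σ Δx = 78.5 cm.

78.5 cm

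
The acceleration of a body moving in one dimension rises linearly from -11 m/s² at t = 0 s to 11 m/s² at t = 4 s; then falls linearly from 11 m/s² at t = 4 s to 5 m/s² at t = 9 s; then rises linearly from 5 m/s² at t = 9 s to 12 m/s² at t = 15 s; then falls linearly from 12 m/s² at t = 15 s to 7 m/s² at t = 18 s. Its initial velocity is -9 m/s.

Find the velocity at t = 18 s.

110.5 m/s

Δv equals the area under the a-t graph; then v = v₀ + Δv.
0–4 s: ½(-11 + 11)(4) = 0 m/s
4–9 s: ½(11 + 5)(5) = 40 m/s
9–15 s: ½(5 + 12)(6) = 51 m/s
15–18 s: ½(12 + 7)(3) = 28.5 m/s
Δv = 119.5 m/s, so v(18) = -9 + (119.5) = 110.5 m/s.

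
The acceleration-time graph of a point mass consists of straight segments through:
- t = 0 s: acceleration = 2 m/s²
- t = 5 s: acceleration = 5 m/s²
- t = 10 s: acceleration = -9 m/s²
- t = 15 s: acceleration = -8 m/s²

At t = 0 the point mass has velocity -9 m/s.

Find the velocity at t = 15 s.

Δv equals the area under the a-t graph; then v = v₀ + Δv.
0–5 s: ½(2 + 5)(5) = 17.5 m/s
5–10 s: ½(5 + -9)(5) = -10 m/s
10–15 s: ½(-9 + -8)(5) = -42.5 m/s
Δv = -35 m/s, so v(15) = -9 + (-35) = -44 m/s.

-44 m/s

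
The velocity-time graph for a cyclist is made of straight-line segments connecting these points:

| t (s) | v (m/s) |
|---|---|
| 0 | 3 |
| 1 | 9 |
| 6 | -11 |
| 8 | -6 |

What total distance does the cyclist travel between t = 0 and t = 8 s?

48.25 m

Distance (not displacement) is the total path length: add the absolute areas under v-t.
0–1 s: |½(3 + 9)(1)| = 6 m
1–6 s: v = 0 at t = 3.25 s; triangle areas 10.125 + 15.125 = 25.25 m
6–8 s: |½(-11 + -6)(2)| = 17 m
Total distance = 48.25 m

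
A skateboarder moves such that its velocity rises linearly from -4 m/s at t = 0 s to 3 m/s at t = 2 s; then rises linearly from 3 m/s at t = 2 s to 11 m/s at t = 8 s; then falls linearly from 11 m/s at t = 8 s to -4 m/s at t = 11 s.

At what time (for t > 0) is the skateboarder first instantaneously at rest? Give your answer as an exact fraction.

t = 8/7 s

v changes sign on 0–2 s (from -4 to 3); the graph is linear there, so v = 0 at t = 0 + (4)·(2 − 0)/(3 − -4) = 8/7 s.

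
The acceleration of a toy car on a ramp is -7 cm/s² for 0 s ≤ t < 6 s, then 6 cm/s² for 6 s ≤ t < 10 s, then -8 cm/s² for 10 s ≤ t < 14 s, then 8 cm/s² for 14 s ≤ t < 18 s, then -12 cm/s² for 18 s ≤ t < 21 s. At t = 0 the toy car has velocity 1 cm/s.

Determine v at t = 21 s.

-53 cm/s

Δv equals the area under the a-t graph; then v = v₀ + Δv.
0–6 s: -7 × 6 = -42 cm/s
6–10 s: 6 × 4 = 24 cm/s
10–14 s: -8 × 4 = -32 cm/s
14–18 s: 8 × 4 = 32 cm/s
18–21 s: -12 × 3 = -36 cm/s
Δv = -54 cm/s, so v(21) = 1 + (-54) = -53 cm/s.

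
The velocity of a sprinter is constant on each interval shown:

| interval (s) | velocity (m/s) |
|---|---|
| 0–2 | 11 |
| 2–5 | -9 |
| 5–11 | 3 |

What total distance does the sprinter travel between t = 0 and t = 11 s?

67 m

Total distance travelled is ∫|v| dt — sum the magnitudes of each area piece.
0–2 s: |11| × 2 = 22 m
2–5 s: |-9| × 3 = 27 m
5–11 s: |3| × 6 = 18 m
Total distance = 67 m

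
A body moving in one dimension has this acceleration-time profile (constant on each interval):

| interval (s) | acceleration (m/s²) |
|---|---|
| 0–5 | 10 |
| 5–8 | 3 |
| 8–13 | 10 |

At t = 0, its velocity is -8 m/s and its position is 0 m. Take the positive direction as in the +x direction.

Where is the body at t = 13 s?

On each constant-a segment, Δv = aΔt and Δx = v₀Δt + ½aΔt²; chain segment to segment.
0–5 s: v starts -8 m/s; Δx = -8·5 + ½·10·5² = 85 m; v ends 42 m/s.
5–8 s: v starts 42 m/s; Δx = 42·3 + ½·3·3² = 139.5 m; v ends 51 m/s.
8–13 s: v starts 51 m/s; Δx = 51·5 + ½·10·5² = 380 m; v ends 101 m/s.
x(13) = 0 + Σ Δx = 604.5 m.

604.5 m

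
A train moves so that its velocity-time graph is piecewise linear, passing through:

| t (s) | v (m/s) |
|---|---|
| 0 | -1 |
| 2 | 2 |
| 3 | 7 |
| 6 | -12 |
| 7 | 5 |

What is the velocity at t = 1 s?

On 0–2 s the graph is linear from -1 to 2 m/s: v(1) = -1 + (2 − -1)·(1 − 0)/(2 − 0) = 0.5 m/s.

0.5 m/s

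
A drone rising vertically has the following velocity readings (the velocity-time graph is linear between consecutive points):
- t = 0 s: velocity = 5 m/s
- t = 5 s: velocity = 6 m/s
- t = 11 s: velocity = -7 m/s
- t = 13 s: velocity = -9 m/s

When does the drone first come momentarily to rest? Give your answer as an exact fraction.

t = 101/13 s

v changes sign on 5–11 s (from 6 to -7); the graph is linear there, so v = 0 at t = 5 + (-6)·(11 − 5)/(-7 − 6) = 101/13 s.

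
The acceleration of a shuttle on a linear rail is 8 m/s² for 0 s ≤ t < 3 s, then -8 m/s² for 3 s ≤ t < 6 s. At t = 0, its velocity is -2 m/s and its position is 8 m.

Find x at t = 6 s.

On each constant-a segment, Δv = aΔt and Δx = v₀Δt + ½aΔt²; chain segment to segment.
0–3 s: v starts -2 m/s; Δx = -2·3 + ½·8·3² = 30 m; v ends 22 m/s.
3–6 s: v starts 22 m/s; Δx = 22·3 + ½·-8·3² = 30 m; v ends -2 m/s.
x(6) = 8 + Σ Δx = 68 m.

68 m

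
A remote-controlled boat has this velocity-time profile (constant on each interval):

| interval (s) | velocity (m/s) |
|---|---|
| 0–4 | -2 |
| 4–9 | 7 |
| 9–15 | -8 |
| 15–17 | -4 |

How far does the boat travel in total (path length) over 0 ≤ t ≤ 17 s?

Distance (not displacement) is the total path length: add the absolute areas under v-t.
0–4 s: |-2| × 4 = 8 m
4–9 s: |7| × 5 = 35 m
9–15 s: |-8| × 6 = 48 m
15–17 s: |-4| × 2 = 8 m
Total distance = 99 m

99 m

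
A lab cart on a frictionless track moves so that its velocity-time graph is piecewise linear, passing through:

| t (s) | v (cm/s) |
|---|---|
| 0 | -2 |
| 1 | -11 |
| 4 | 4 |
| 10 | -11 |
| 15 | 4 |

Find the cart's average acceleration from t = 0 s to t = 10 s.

Average acceleration = Δv/Δt = (-11 − -2)/(10 − 0) = -0.9 cm/s².

-0.9 cm/s²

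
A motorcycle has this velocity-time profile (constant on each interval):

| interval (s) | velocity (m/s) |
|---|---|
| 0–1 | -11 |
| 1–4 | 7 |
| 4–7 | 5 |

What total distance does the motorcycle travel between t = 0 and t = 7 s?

Total distance travelled is ∫|v| dt — sum the magnitudes of each area piece.
0–1 s: |-11| × 1 = 11 m
1–4 s: |7| × 3 = 21 m
4–7 s: |5| × 3 = 15 m
Total distance = 47 m

47 m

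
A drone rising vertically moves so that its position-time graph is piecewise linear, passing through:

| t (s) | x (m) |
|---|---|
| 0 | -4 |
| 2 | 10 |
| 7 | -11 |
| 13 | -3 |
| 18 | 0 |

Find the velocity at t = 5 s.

Velocity is the slope of the x-t graph on 2–7 s: (-11 − 10)/(7 − 2) = -4.2 m/s.

-4.2 m/s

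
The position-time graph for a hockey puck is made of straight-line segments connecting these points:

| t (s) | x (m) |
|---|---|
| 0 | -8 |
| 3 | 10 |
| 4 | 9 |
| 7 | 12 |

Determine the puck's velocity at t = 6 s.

Velocity is the slope of the x-t graph on 4–7 s: (12 − 9)/(7 − 4) = 1 m/s.

1 m/s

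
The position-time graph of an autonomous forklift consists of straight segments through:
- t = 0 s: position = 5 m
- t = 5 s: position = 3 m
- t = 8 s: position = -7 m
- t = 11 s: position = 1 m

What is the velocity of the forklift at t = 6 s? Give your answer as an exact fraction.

Velocity is the slope of the x-t graph on 5–8 s: (-7 − 3)/(8 − 5) = -10/3 m/s.

-10/3 m/s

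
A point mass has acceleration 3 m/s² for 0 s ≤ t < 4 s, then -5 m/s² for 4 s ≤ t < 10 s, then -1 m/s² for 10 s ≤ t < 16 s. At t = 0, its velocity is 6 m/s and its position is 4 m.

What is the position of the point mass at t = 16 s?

On each constant-a segment, Δv = aΔt and Δx = v₀Δt + ½aΔt²; chain segment to segment.
0–4 s: v starts 6 m/s; Δx = 6·4 + ½·3·4² = 48 m; v ends 18 m/s.
4–10 s: v starts 18 m/s; Δx = 18·6 + ½·-5·6² = 18 m; v ends -12 m/s.
10–16 s: v starts -12 m/s; Δx = -12·6 + ½·-1·6² = -90 m; v ends -18 m/s.
x(16) = 4 + Σ Δx = -20 m.

-20 m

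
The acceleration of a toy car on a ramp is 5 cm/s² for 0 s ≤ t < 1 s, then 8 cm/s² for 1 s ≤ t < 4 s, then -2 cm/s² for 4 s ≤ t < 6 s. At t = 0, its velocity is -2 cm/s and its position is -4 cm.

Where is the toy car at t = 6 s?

On each constant-a segment, Δv = aΔt and Δx = v₀Δt + ½aΔt²; chain segment to segment.
0–1 s: v starts -2 cm/s; Δx = -2·1 + ½·5·1² = 0.5 cm; v ends 3 cm/s.
1–4 s: v starts 3 cm/s; Δx = 3·3 + ½·8·3² = 45 cm; v ends 27 cm/s.
4–6 s: v starts 27 cm/s; Δx = 27·2 + ½·-2·2² = 50 cm; v ends 23 cm/s.
x(6) = -4 + Σ Δx = 91.5 cm.

91.5 cm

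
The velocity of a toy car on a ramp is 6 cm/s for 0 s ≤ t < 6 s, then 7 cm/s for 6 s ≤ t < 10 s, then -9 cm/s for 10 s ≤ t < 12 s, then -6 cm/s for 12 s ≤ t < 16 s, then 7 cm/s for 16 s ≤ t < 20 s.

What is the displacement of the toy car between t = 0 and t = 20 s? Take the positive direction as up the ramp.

Net displacement equals the area under the velocity-time graph (areas below the axis count negative).
0–6 s: 6 × 6 = 36 cm
6–10 s: 7 × 4 = 28 cm
10–12 s: -9 × 2 = -18 cm
12–16 s: -6 × 4 = -24 cm
16–20 s: 7 × 4 = 28 cm
Net displacement = 50 cm

50 cm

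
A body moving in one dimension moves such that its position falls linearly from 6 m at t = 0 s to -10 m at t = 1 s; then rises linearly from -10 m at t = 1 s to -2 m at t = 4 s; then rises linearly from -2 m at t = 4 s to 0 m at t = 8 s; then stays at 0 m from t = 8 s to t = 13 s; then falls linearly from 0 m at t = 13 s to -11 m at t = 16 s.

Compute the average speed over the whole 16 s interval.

Average speed = (total path length)/(elapsed time); on a piecewise-linear x-t graph the path length is Σ|Δx|.
0–1 s: |Δx| = |-10 − 6| = 16 m
1–4 s: |Δx| = |-2 − -10| = 8 m
4–8 s: |Δx| = |0 − -2| = 2 m
8–13 s: |Δx| = |0 − 0| = 0 m
13–16 s: |Δx| = |-11 − 0| = 11 m
Total path = 37 m; average speed = 37/16 = 2.3125 m/s.

2.3125 m/s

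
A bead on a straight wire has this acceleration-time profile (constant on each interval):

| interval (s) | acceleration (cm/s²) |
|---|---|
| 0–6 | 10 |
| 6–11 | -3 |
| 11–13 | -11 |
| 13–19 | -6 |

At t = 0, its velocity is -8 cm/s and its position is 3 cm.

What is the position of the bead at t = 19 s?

On each constant-a segment, Δv = aΔt and Δx = v₀Δt + ½aΔt²; chain segment to segment.
0–6 s: v starts -8 cm/s; Δx = -8·6 + ½·10·6² = 132 cm; v ends 52 cm/s.
6–11 s: v starts 52 cm/s; Δx = 52·5 + ½·-3·5² = 222.5 cm; v ends 37 cm/s.
11–13 s: v starts 37 cm/s; Δx = 37·2 + ½·-11·2² = 52 cm; v ends 15 cm/s.
13–19 s: v starts 15 cm/s; Δx = 15·6 + ½·-6·6² = -18 cm; v ends -21 cm/s.
x(19) = 3 + Σ Δx = 391.5 cm.

391.5 cm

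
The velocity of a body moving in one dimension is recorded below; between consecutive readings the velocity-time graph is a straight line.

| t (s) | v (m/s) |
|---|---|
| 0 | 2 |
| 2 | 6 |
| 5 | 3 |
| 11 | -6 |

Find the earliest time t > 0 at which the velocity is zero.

v changes sign on 5–11 s (from 3 to -6); the graph is linear there, so v = 0 at t = 5 + (-3)·(11 − 5)/(-6 − 3) = 7 s.

t = 7 s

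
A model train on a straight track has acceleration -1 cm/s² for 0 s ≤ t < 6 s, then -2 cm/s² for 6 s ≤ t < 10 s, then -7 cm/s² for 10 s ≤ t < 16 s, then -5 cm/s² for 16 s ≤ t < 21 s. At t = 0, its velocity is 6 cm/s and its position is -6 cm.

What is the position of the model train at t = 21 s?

-490.5 cm

On each constant-a segment, Δv = aΔt and Δx = v₀Δt + ½aΔt²; chain segment to segment.
0–6 s: v starts 6 cm/s; Δx = 6·6 + ½·-1·6² = 18 cm; v ends 0 cm/s.
6–10 s: v starts 0 cm/s; Δx = 0·4 + ½·-2·4² = -16 cm; v ends -8 cm/s.
10–16 s: v starts -8 cm/s; Δx = -8·6 + ½·-7·6² = -174 cm; v ends -50 cm/s.
16–21 s: v starts -50 cm/s; Δx = -50·5 + ½·-5·5² = -312.5 cm; v ends -75 cm/s.
x(21) = -6 + Σ Δx = -490.5 cm.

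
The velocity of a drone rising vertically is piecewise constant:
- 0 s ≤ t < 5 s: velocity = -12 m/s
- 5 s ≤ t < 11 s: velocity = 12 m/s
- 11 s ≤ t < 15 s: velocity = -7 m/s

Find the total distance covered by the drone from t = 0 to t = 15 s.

Total distance travelled is ∫|v| dt — sum the magnitudes of each area piece.
0–5 s: |-12| × 5 = 60 m
5–11 s: |12| × 6 = 72 m
11–15 s: |-7| × 4 = 28 m
Total distance = 160 m

160 m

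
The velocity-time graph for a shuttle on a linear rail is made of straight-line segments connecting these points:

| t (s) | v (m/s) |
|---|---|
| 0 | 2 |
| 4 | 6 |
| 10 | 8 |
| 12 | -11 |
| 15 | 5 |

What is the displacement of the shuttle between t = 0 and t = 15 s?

46 m

Net displacement equals the area under the velocity-time graph (areas below the axis count negative).
0–4 s: ½(2 + 6)(4) = 16 m
4–10 s: ½(6 + 8)(6) = 42 m
10–12 s: ½(8 + -11)(2) = -3 m
12–15 s: ½(-11 + 5)(3) = -9 m
Net displacement = 46 m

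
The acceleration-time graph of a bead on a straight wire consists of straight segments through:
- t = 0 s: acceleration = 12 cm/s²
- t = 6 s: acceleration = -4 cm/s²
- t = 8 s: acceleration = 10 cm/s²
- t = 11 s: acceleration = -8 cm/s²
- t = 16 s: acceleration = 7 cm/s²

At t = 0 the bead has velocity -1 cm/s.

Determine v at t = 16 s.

29.5 cm/s

Δv equals the area under the a-t graph; then v = v₀ + Δv.
0–6 s: ½(12 + -4)(6) = 24 cm/s
6–8 s: ½(-4 + 10)(2) = 6 cm/s
8–11 s: ½(10 + -8)(3) = 3 cm/s
11–16 s: ½(-8 + 7)(5) = -2.5 cm/s
Δv = 30.5 cm/s, so v(16) = -1 + (30.5) = 29.5 cm/s.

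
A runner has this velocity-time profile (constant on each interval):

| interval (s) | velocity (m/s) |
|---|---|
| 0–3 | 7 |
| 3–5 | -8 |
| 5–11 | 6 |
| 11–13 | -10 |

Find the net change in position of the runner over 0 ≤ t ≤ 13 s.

21 m

Net displacement equals the area under the velocity-time graph (areas below the axis count negative).
0–3 s: 7 × 3 = 21 m
3–5 s: -8 × 2 = -16 m
5–11 s: 6 × 6 = 36 m
11–13 s: -10 × 2 = -20 m
Net displacement = 21 m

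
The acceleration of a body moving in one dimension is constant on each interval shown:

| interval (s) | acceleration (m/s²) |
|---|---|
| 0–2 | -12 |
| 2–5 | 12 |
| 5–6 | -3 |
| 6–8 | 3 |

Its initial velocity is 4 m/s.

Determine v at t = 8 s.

Δv equals the area under the a-t graph; then v = v₀ + Δv.
0–2 s: -12 × 2 = -24 m/s
2–5 s: 12 × 3 = 36 m/s
5–6 s: -3 × 1 = -3 m/s
6–8 s: 3 × 2 = 6 m/s
Δv = 15 m/s, so v(8) = 4 + (15) = 19 m/s.

19 m/s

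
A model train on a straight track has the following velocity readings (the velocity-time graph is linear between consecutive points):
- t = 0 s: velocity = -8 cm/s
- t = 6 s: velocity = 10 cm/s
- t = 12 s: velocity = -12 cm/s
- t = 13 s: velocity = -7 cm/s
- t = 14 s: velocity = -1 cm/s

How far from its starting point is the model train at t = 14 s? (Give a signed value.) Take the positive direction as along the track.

-13.5 cm

Net displacement equals the area under the velocity-time graph (areas below the axis count negative).
0–6 s: ½(-8 + 10)(6) = 6 cm
6–12 s: ½(10 + -12)(6) = -6 cm
12–13 s: ½(-12 + -7)(1) = -9.5 cm
13–14 s: ½(-7 + -1)(1) = -4 cm
Net displacement = -13.5 cm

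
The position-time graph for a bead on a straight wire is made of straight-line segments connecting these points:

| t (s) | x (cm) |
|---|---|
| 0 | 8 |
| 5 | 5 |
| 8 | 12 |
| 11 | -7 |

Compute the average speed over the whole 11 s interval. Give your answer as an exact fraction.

Average speed = (total path length)/(elapsed time); on a piecewise-linear x-t graph the path length is Σ|Δx|.
0–5 s: |Δx| = |5 − 8| = 3 cm
5–8 s: |Δx| = |12 − 5| = 7 cm
8–11 s: |Δx| = |-7 − 12| = 19 cm
Total path = 29 cm; average speed = 29/11 = 29/11 cm/s.

29/11 cm/s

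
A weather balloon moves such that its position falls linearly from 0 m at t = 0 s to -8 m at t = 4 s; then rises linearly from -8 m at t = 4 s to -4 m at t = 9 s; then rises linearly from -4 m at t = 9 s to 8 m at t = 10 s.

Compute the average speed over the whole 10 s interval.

2.4 m/s

Average speed = (total path length)/(elapsed time); on a piecewise-linear x-t graph the path length is Σ|Δx|.
0–4 s: |Δx| = |-8 − 0| = 8 m
4–9 s: |Δx| = |-4 − -8| = 4 m
9–10 s: |Δx| = |8 − -4| = 12 m
Total path = 24 m; average speed = 24/10 = 2.4 m/s.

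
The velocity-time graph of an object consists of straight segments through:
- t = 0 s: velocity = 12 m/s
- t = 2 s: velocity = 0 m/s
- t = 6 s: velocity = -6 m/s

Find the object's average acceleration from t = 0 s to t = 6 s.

-3 m/s²

Average acceleration = Δv/Δt = (-6 − 12)/(6 − 0) = -3 m/s².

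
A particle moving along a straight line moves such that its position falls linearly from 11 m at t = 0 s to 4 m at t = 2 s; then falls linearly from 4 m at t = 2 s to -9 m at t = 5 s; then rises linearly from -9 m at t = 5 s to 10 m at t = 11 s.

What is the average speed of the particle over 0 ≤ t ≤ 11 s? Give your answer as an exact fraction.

Average speed = (total path length)/(elapsed time); on a piecewise-linear x-t graph the path length is Σ|Δx|.
0–2 s: |Δx| = |4 − 11| = 7 m
2–5 s: |Δx| = |-9 − 4| = 13 m
5–11 s: |Δx| = |10 − -9| = 19 m
Total path = 39 m; average speed = 39/11 = 39/11 m/s.

39/11 m/s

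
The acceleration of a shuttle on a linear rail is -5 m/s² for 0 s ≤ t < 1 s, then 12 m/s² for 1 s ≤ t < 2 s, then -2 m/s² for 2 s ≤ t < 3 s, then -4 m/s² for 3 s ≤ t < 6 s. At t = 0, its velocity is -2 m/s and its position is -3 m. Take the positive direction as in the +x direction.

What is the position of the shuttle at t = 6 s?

-13.5 m

On each constant-a segment, Δv = aΔt and Δx = v₀Δt + ½aΔt²; chain segment to segment.
0–1 s: v starts -2 m/s; Δx = -2·1 + ½·-5·1² = -4.5 m; v ends -7 m/s.
1–2 s: v starts -7 m/s; Δx = -7·1 + ½·12·1² = -1 m; v ends 5 m/s.
2–3 s: v starts 5 m/s; Δx = 5·1 + ½·-2·1² = 4 m; v ends 3 m/s.
3–6 s: v starts 3 m/s; Δx = 3·3 + ½·-4·3² = -9 m; v ends -9 m/s.
x(6) = -3 + Σ Δx = -13.5 m.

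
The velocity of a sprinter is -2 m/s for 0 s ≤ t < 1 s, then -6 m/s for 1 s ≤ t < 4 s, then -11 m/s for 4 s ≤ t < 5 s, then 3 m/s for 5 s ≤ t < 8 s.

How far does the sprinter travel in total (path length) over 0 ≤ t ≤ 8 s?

40 m

Total distance travelled is ∫|v| dt — sum the magnitudes of each area piece.
0–1 s: |-2| × 1 = 2 m
1–4 s: |-6| × 3 = 18 m
4–5 s: |-11| × 1 = 11 m
5–8 s: |3| × 3 = 9 m
Total distance = 40 m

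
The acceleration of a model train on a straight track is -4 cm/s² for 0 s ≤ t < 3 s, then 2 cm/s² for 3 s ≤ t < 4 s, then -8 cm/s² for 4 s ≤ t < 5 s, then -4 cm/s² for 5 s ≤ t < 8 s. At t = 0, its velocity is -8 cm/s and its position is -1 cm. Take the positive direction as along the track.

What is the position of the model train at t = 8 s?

On each constant-a segment, Δv = aΔt and Δx = v₀Δt + ½aΔt²; chain segment to segment.
0–3 s: v starts -8 cm/s; Δx = -8·3 + ½·-4·3² = -42 cm; v ends -20 cm/s.
3–4 s: v starts -20 cm/s; Δx = -20·1 + ½·2·1² = -19 cm; v ends -18 cm/s.
4–5 s: v starts -18 cm/s; Δx = -18·1 + ½·-8·1² = -22 cm; v ends -26 cm/s.
5–8 s: v starts -26 cm/s; Δx = -26·3 + ½·-4·3² = -96 cm; v ends -38 cm/s.
x(8) = -1 + Σ Δx = -180 cm.

-180 cm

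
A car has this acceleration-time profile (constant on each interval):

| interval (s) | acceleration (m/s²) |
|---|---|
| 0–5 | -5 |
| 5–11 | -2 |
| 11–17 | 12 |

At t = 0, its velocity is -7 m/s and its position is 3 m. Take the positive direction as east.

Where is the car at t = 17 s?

On each constant-a segment, Δv = aΔt and Δx = v₀Δt + ½aΔt²; chain segment to segment.
0–5 s: v starts -7 m/s; Δx = -7·5 + ½·-5·5² = -97.5 m; v ends -32 m/s.
5–11 s: v starts -32 m/s; Δx = -32·6 + ½·-2·6² = -228 m; v ends -44 m/s.
11–17 s: v starts -44 m/s; Δx = -44·6 + ½·12·6² = -48 m; v ends 28 m/s.
x(17) = 3 + Σ Δx = -370.5 m.

-370.5 m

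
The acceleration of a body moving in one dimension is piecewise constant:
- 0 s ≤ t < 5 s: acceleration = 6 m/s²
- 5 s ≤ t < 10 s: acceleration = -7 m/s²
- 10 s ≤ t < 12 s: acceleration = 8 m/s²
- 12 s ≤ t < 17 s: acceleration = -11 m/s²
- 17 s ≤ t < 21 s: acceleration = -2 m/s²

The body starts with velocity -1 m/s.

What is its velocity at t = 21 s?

-53 m/s

Δv equals the area under the a-t graph; then v = v₀ + Δv.
0–5 s: 6 × 5 = 30 m/s
5–10 s: -7 × 5 = -35 m/s
10–12 s: 8 × 2 = 16 m/s
12–17 s: -11 × 5 = -55 m/s
17–21 s: -2 × 4 = -8 m/s
Δv = -52 m/s, so v(21) = -1 + (-52) = -53 m/s.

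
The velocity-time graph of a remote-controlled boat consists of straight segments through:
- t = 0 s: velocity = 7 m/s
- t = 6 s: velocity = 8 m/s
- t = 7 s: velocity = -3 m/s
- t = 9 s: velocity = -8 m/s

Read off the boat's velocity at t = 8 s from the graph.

On 7–9 s the graph is linear from -3 to -8 m/s: v(8) = -3 + (-8 − -3)·(8 − 7)/(9 − 7) = -5.5 m/s.

-5.5 m/s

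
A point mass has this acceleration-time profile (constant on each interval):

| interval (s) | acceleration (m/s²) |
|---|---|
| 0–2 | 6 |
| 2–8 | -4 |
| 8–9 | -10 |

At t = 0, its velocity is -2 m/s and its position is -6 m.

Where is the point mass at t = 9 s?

-29 m

On each constant-a segment, Δv = aΔt and Δx = v₀Δt + ½aΔt²; chain segment to segment.
0–2 s: v starts -2 m/s; Δx = -2·2 + ½·6·2² = 8 m; v ends 10 m/s.
2–8 s: v starts 10 m/s; Δx = 10·6 + ½·-4·6² = -12 m; v ends -14 m/s.
8–9 s: v starts -14 m/s; Δx = -14·1 + ½·-10·1² = -19 m; v ends -24 m/s.
x(9) = -6 + Σ Δx = -29 m.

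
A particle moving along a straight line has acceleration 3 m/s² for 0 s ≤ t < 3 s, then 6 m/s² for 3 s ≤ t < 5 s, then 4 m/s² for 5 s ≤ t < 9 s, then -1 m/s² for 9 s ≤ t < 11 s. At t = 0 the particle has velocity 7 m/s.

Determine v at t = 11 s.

42 m/s

Δv equals the area under the a-t graph; then v = v₀ + Δv.
0–3 s: 3 × 3 = 9 m/s
3–5 s: 6 × 2 = 12 m/s
5–9 s: 4 × 4 = 16 m/s
9–11 s: -1 × 2 = -2 m/s
Δv = 35 m/s, so v(11) = 7 + (35) = 42 m/s.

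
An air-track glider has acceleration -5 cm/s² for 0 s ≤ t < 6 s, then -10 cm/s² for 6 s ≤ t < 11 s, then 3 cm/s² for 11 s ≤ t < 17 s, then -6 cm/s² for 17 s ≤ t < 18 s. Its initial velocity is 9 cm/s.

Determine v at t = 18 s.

-59 cm/s

Δv equals the area under the a-t graph; then v = v₀ + Δv.
0–6 s: -5 × 6 = -30 cm/s
6–11 s: -10 × 5 = -50 cm/s
11–17 s: 3 × 6 = 18 cm/s
17–18 s: -6 × 1 = -6 cm/s
Δv = -68 cm/s, so v(18) = 9 + (-68) = -59 cm/s.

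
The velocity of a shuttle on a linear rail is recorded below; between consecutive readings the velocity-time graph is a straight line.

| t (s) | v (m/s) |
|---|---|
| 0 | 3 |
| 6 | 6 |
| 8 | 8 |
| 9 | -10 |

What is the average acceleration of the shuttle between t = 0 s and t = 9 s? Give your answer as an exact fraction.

-13/9 m/s²

Average acceleration = Δv/Δt = (-10 − 3)/(9 − 0) = -13/9 m/s².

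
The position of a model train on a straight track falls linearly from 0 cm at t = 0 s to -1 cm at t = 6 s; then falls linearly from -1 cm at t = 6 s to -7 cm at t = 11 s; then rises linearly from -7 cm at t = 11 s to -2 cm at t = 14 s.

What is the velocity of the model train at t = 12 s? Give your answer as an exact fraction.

5/3 cm/s

Velocity is the slope of the x-t graph on 11–14 s: (-2 − -7)/(14 − 11) = 5/3 cm/s.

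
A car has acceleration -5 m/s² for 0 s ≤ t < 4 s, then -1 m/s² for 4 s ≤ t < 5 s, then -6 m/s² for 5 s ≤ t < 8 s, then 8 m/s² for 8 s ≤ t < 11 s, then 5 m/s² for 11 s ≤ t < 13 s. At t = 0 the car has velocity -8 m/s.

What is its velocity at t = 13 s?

-13 m/s

Δv equals the area under the a-t graph; then v = v₀ + Δv.
0–4 s: -5 × 4 = -20 m/s
4–5 s: -1 × 1 = -1 m/s
5–8 s: -6 × 3 = -18 m/s
8–11 s: 8 × 3 = 24 m/s
11–13 s: 5 × 2 = 10 m/s
Δv = -5 m/s, so v(13) = -8 + (-5) = -13 m/s.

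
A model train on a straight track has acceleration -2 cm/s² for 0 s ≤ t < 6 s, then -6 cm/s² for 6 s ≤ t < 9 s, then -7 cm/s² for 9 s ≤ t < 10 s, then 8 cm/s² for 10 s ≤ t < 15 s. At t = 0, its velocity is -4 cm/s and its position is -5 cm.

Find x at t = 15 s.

On each constant-a segment, Δv = aΔt and Δx = v₀Δt + ½aΔt²; chain segment to segment.
0–6 s: v starts -4 cm/s; Δx = -4·6 + ½·-2·6² = -60 cm; v ends -16 cm/s.
6–9 s: v starts -16 cm/s; Δx = -16·3 + ½·-6·3² = -75 cm; v ends -34 cm/s.
9–10 s: v starts -34 cm/s; Δx = -34·1 + ½·-7·1² = -37.5 cm; v ends -41 cm/s.
10–15 s: v starts -41 cm/s; Δx = -41·5 + ½·8·5² = -105 cm; v ends -1 cm/s.
x(15) = -5 + Σ Δx = -282.5 cm.

-282.5 cm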